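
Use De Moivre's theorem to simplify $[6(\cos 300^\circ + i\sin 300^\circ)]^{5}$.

By De Moivre: z^n = r^n(cos(nθ) + i sin(nθ))
= 6^5(cos(5*300°) + i sin(5*300°))
= 7776(cos 60° + i sin 60°)
= 3888 + 3888*sqrt(3)i


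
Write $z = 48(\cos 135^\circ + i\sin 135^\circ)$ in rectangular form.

a = r cos θ = 48 * -sqrt(2)/2 = -24*sqrt(2)
b = r sin θ = 48 * sqrt(2)/2 = 24*sqrt(2)
z = -24*sqrt(2) + 24*sqrt(2)i


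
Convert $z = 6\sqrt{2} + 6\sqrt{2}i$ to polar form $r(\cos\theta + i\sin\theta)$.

r = |z| = sqrt(a^2 + b^2) = sqrt((6*sqrt(2))^2 + (6*sqrt(2))^2) = sqrt(72 + 72) = sqrt(144) = 12
θ = arctan(b/a) = arctan(8.4853/8.4853) (quadrant-adjusted) = 45°
z = 12(cos 45° + i sin 45°)


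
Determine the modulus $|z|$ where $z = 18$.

|z| = sqrt(a^2 + b^2) = sqrt(18^2 + 0^2) = sqrt(324) = 18


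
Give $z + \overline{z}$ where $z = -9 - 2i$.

z + conjugate(z) = (a + bi) + (a - bi) = 2a
= 2 * (-9) = -18


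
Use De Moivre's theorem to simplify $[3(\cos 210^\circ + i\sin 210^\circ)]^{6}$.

By De Moivre: z^n = r^n(cos(nθ) + i sin(nθ))
= 3^6(cos(6*210°) + i sin(6*210°))
= 729(cos 180° + i sin 180°)
= -729


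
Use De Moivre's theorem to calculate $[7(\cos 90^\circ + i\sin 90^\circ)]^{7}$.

By De Moivre: z^n = r^n(cos(nθ) + i sin(nθ))
= 7^7(cos(7*90°) + i sin(7*90°))
= 823543(cos 270° + i sin 270°)
= -823543i


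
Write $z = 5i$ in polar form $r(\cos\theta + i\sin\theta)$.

r = |z| = sqrt(a^2 + b^2) = sqrt((0)^2 + (5)^2) = sqrt(0 + 25) = sqrt(25) = 5
a = 0 and b > 0, so z lies on the positive imaginary axis: θ = 90°
z = 5(cos 90° + i sin 90°)


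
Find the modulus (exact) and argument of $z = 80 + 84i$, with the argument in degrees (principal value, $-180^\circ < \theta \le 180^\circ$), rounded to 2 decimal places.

|z| = sqrt(80^2 + 84^2) = 116
arg(z) = arctan(b/a) = arctan(84/80) (quadrant-adjusted) = 46.40°


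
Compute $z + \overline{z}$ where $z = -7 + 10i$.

z + conjugate(z) = (a + bi) + (a - bi) = 2a
= 2 * (-7) = -14


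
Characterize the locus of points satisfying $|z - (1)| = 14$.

|z - z0| = r describes a circle centered at z0 with radius r
Here z0 = 1 and r = 14
Locus: Circle centered at (1, 0) with radius 14


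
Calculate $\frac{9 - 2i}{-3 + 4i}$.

Multiply numerator and denominator by conjugate (-3 - 4i):
= (9 - 2i)(-3 - 4i) / ((-3)^2 + 4^2)
= (-35 - 30i) / 25
Divide through by 5: (-7 - 6i) / 5
= -7/5 - (6/5)i


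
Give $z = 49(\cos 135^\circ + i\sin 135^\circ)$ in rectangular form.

a = r cos θ = 49 * -sqrt(2)/2 = -49*sqrt(2)/2
b = r sin θ = 49 * sqrt(2)/2 = 49*sqrt(2)/2
z = -49*sqrt(2)/2 + (49*sqrt(2)/2)i


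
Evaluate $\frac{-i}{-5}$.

Divisor is real, so divide each part by -5:
= 0 + (1/5)i


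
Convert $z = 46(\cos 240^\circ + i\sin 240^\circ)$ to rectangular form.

a = r cos θ = 46 * -1/2 = -23
b = r sin θ = 46 * -sqrt(3)/2 = -23*sqrt(3)
z = -23 - 23*sqrt(3)i


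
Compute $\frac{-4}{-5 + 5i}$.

Multiply numerator and denominator by conjugate (-5 - 5i):
= (-4)(-5 - 5i) / ((-5)^2 + 5^2)
= (20 + 20i) / 50
Divide through by 10: (2 + 2i) / 5
= 2/5 + (2/5)i


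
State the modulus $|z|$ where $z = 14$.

|z| = sqrt(a^2 + b^2) = sqrt(14^2 + 0^2) = sqrt(196) = 14


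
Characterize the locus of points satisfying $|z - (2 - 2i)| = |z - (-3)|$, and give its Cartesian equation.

|z - z1| = |z - z2| means z is equidistant from z1 and z2,
i.e. the perpendicular bisector of the segment from (2, -2) to (-3, 0) (midpoint (-1/2, -1)).
With z = x + yi, square both sides:
(x - 2)^2 + (y - (-2))^2 = (x - (-3))^2 + (y - 0)^2
The x^2 and y^2 terms cancel: -10x + 4y = 9 - 8 = 1
Simplify: 10x - 4y = -1
Locus: Perpendicular bisector of the segment from (2, -2) to (-3, 0): the line 10x - 4y = -1


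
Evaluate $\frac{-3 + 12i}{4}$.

Divisor is real, so divide each part by 4:
= -3/4 + 3i


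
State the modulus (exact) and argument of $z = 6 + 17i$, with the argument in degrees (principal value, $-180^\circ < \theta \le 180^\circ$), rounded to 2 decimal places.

|z| = sqrt(6^2 + 17^2) = sqrt(325)
arg(z) = arctan(b/a) = arctan(17/6) (quadrant-adjusted) = 70.56°


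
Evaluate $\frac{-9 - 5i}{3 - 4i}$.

Multiply numerator and denominator by conjugate (3 + 4i):
= (-9 - 5i)(3 + 4i) / (3^2 + (-4)^2)
= (-7 - 51i) / 25
= -7/25 - (51/25)i


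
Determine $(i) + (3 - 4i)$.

(0 + 3) + (1 + (-4))i = 3 - 3i


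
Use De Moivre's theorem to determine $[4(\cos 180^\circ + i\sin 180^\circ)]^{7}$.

By De Moivre: z^n = r^n(cos(nθ) + i sin(nθ))
= 4^7(cos(7*180°) + i sin(7*180°))
= 16384(cos 180° + i sin 180°)
= -16384


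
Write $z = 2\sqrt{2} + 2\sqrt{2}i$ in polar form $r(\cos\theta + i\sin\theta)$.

r = |z| = sqrt(a^2 + b^2) = sqrt((2*sqrt(2))^2 + (2*sqrt(2))^2) = sqrt(8 + 8) = sqrt(16) = 4
θ = arctan(b/a) = arctan(2.8284/2.8284) (quadrant-adjusted) = 45°
z = 4(cos 45° + i sin 45°)


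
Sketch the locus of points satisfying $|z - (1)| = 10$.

|z - z0| = r describes a circle centered at z0 with radius r
Here z0 = 1 and r = 10
Locus: Circle centered at (1, 0) with radius 10


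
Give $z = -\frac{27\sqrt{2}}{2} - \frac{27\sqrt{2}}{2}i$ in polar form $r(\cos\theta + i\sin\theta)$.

r = |z| = sqrt(a^2 + b^2) = sqrt((-27*sqrt(2)/2)^2 + (-27*sqrt(2)/2)^2) = sqrt(729/2 + 729/2) = sqrt(729) = 27
θ = arctan(b/a) = arctan(-19.0919/-19.0919) (quadrant-adjusted) = 225°
z = 27(cos 225° + i sin 225°)


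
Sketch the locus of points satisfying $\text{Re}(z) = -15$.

Re(z) = x where z = x + yi; the equation x = -15 is satisfied by all points with that x-coordinate
Locus: Vertical line x = -15


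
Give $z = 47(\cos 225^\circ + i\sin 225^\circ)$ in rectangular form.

a = r cos θ = 47 * -sqrt(2)/2 = -47*sqrt(2)/2
b = r sin θ = 47 * -sqrt(2)/2 = -47*sqrt(2)/2
z = -47*sqrt(2)/2 - (47*sqrt(2)/2)i


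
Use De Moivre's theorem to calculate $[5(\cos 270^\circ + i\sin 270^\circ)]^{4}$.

By De Moivre: z^n = r^n(cos(nθ) + i sin(nθ))
= 5^4(cos(4*270°) + i sin(4*270°))
= 625(cos 0° + i sin 0°)
= 625


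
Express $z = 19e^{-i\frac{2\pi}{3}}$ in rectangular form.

a = r cos θ = 19 * -1/2 = -19/2
b = r sin θ = 19 * -sqrt(3)/2 = -19*sqrt(3)/2
z = -19/2 - (19*sqrt(3)/2)i


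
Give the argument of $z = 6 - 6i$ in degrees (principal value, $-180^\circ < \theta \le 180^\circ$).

θ = arctan(b/a) = arctan(-6/6) (quadrant-adjusted) = -45°


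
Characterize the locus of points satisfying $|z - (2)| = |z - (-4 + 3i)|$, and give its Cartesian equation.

|z - z1| = |z - z2| means z is equidistant from z1 and z2,
i.e. the perpendicular bisector of the segment from (2, 0) to (-4, 3) (midpoint (-1, 3/2)).
With z = x + yi, square both sides:
(x - 2)^2 + (y - 0)^2 = (x - (-4))^2 + (y - 3)^2
The x^2 and y^2 terms cancel: -12x + 6y = 25 - 4 = 21
Simplify: 4x - 2y = -7
Locus: Perpendicular bisector of the segment from (2, 0) to (-4, 3): the line 4x - 2y = -7


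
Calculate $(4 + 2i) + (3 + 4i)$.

(4 + 3) + (2 + 4)i = 7 + 6i


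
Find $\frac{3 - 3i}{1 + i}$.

Multiply numerator and denominator by conjugate (1 - i):
= (3 - 3i)(1 - i) / (1^2 + 1^2)
= (-6i) / 2
= -3i


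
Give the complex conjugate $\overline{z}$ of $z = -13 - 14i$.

If z = a + bi, then conjugate(z) = a - bi
conjugate(-13 - 14i) = -13 + 14i


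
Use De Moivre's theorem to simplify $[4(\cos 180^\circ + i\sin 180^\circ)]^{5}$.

By De Moivre: z^n = r^n(cos(nθ) + i sin(nθ))
= 4^5(cos(5*180°) + i sin(5*180°))
= 1024(cos 180° + i sin 180°)
= -1024


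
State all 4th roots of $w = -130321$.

|w| = 130321, arg(w) = 180°
Root modulus = 130321^(1/4) = 19
Root arguments: θ_k = (180° + 360°k)/4 for k = 0, 1, ..., 3
Roots: 19*sqrt(2)/2 + (19*sqrt(2)/2)i, -19*sqrt(2)/2 + (19*sqrt(2)/2)i, -19*sqrt(2)/2 - (19*sqrt(2)/2)i, 19*sqrt(2)/2 - (19*sqrt(2)/2)i


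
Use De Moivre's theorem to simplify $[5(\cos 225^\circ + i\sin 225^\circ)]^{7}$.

By De Moivre: z^n = r^n(cos(nθ) + i sin(nθ))
= 5^7(cos(7*225°) + i sin(7*225°))
= 78125(cos 135° + i sin 135°)
= -78125*sqrt(2)/2 + (78125*sqrt(2)/2)i


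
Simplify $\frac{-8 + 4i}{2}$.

Divisor is real, so divide each part by 2:
= -4 + 2i


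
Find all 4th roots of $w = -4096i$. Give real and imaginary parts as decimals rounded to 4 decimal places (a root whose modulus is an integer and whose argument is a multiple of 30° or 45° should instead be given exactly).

|w| = 4096, arg(w) = 270°
Root modulus = 4096^(1/4) = 8
Root arguments: θ_k = (270° + 360°k)/4 for k = 0, 1, ..., 3
Compute each root as (root modulus)(cos θ_k + i sin θ_k) using full-precision intermediates, then round to 4 decimal places.
Roots: 3.0615 + 7.3910i, -7.3910 + 3.0615i, -3.0615 - 7.3910i, 7.3910 - 3.0615i


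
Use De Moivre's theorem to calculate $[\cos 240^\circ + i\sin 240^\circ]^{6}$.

By De Moivre: z^n = r^n(cos(nθ) + i sin(nθ))
= 1^6(cos(6*240°) + i sin(6*240°))
= 1(cos 0° + i sin 0°)
= 1


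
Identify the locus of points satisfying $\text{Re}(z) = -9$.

Re(z) = x where z = x + yi; the equation x = -9 is satisfied by all points with that x-coordinate
Locus: Vertical line x = -9


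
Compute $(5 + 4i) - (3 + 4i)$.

(5 - 3) + (4 - 4)i = 2


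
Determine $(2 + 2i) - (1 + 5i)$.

(2 - 1) + (2 - 5)i = 1 - 3i


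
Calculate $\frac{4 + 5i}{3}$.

Divisor is real, so divide each part by 3:
= 4/3 + (5/3)i


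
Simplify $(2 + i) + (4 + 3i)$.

(2 + 4) + (1 + 3)i = 6 + 4i


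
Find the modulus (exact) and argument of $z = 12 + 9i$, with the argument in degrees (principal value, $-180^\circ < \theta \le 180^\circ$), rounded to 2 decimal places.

|z| = sqrt(12^2 + 9^2) = 15
arg(z) = arctan(b/a) = arctan(9/12) (quadrant-adjusted) = 36.87°


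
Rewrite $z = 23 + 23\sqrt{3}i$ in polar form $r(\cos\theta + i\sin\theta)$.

r = |z| = sqrt(a^2 + b^2) = sqrt((23)^2 + (23*sqrt(3))^2) = sqrt(529 + 1587) = sqrt(2116) = 46
θ = arctan(b/a) = arctan(39.8372/23) (quadrant-adjusted) = 60°
z = 46(cos 60° + i sin 60°)


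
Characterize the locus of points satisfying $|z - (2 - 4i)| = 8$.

|z - z0| = r describes a circle centered at z0 with radius r
Here z0 = 2 - 4i and r = 8
Locus: Circle centered at (2, -4) with radius 8


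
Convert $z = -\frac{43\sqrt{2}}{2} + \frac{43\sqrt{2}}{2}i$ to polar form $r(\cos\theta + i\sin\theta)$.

r = |z| = sqrt(a^2 + b^2) = sqrt((-43*sqrt(2)/2)^2 + (43*sqrt(2)/2)^2) = sqrt(1849/2 + 1849/2) = sqrt(1849) = 43
θ = arctan(b/a) = arctan(30.4056/-30.4056) (quadrant-adjusted) = 135°
z = 43(cos 135° + i sin 135°)


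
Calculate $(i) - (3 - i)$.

(0 - 3) + (1 - (-1))i = -3 + 2i


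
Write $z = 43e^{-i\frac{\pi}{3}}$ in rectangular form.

a = r cos θ = 43 * 1/2 = 43/2
b = r sin θ = 43 * -sqrt(3)/2 = -43*sqrt(3)/2
z = 43/2 - (43*sqrt(3)/2)i


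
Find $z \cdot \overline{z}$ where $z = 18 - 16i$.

z * conjugate(z) = |z|^2 = a^2 + b^2
= 18^2 + (-16)^2 = 580


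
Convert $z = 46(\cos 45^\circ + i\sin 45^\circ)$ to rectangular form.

a = r cos θ = 46 * sqrt(2)/2 = 23*sqrt(2)
b = r sin θ = 46 * sqrt(2)/2 = 23*sqrt(2)
z = 23*sqrt(2) + 23*sqrt(2)i


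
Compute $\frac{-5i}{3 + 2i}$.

Multiply numerator and denominator by conjugate (3 - 2i):
= (-5i)(3 - 2i) / (3^2 + 2^2)
= (-10 - 15i) / 13
= -10/13 - (15/13)i


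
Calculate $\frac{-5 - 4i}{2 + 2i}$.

Multiply numerator and denominator by conjugate (2 - 2i):
= (-5 - 4i)(2 - 2i) / (2^2 + 2^2)
= (-18 + 2i) / 8
Divide through by 2: (-9 + i) / 4
= -9/4 + (1/4)i


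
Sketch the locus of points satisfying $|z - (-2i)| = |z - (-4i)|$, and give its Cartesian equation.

|z - z1| = |z - z2| means z is equidistant from z1 and z2,
i.e. the perpendicular bisector of the segment from (0, -2) to (0, -4) (midpoint (0, -3)).
With z = x + yi, square both sides:
(x - 0)^2 + (y - (-2))^2 = (x - 0)^2 + (y - (-4))^2
The x^2 and y^2 terms cancel: 0x + (-4)y = 16 - 4 = 12
Simplify: y = -3
Locus: Perpendicular bisector of the segment from (0, -2) to (0, -4): the line y = -3


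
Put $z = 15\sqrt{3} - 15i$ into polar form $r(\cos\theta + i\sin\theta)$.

r = |z| = sqrt(a^2 + b^2) = sqrt((15*sqrt(3))^2 + (-15)^2) = sqrt(675 + 225) = sqrt(900) = 30
θ = arctan(b/a) = arctan(-15/25.9808) (quadrant-adjusted) = 330°
z = 30(cos 330° + i sin 330°)


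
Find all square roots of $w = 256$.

|w| = 256, arg(w) = 0°
Root modulus = 256^(1/2) = 16
Root arguments: θ_k = (0° + 360°k)/2 for k = 0, 1, ..., 1
Roots: 16, -16


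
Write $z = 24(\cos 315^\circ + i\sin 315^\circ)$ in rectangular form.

a = r cos θ = 24 * sqrt(2)/2 = 12*sqrt(2)
b = r sin θ = 24 * -sqrt(2)/2 = -12*sqrt(2)
z = 12*sqrt(2) - 12*sqrt(2)i


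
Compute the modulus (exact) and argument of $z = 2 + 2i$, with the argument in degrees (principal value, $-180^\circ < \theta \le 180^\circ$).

|z| = sqrt(2^2 + 2^2) = sqrt(8)
arg(z) = arctan(b/a) = arctan(2/2) (quadrant-adjusted) = 45°


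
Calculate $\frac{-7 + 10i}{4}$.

Divisor is real, so divide each part by 4:
= -7/4 + (5/2)i


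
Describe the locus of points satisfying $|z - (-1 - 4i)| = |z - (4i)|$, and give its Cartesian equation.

|z - z1| = |z - z2| means z is equidistant from z1 and z2,
i.e. the perpendicular bisector of the segment from (-1, -4) to (0, 4) (midpoint (-1/2, 0)).
With z = x + yi, square both sides:
(x - (-1))^2 + (y - (-4))^2 = (x - 0)^2 + (y - 4)^2
The x^2 and y^2 terms cancel: 2x + 16y = 16 - 17 = -1
Simplify: 2x + 16y = -1
Locus: Perpendicular bisector of the segment from (-1, -4) to (0, 4): the line 2x + 16y = -1


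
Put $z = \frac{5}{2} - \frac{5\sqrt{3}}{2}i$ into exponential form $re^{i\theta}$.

r = |z| = sqrt((5/2)^2 + (-5*sqrt(3)/2)^2) = sqrt(25/4 + 75/4) = sqrt(25) = 5
θ = arctan(b/a) = arctan(-4.3301/2.5) (quadrant-adjusted) = -60° = -π/3
z = 5e^(-i*π/3)


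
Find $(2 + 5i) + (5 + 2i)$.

(2 + 5) + (5 + 2)i = 7 + 7i


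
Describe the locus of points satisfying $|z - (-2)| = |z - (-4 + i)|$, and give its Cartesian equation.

|z - z1| = |z - z2| means z is equidistant from z1 and z2,
i.e. the perpendicular bisector of the segment from (-2, 0) to (-4, 1) (midpoint (-3, 1/2)).
With z = x + yi, square both sides:
(x - (-2))^2 + (y - 0)^2 = (x - (-4))^2 + (y - 1)^2
The x^2 and y^2 terms cancel: -4x + 2y = 17 - 4 = 13
Simplify: 4x - 2y = -13
Locus: Perpendicular bisector of the segment from (-2, 0) to (-4, 1): the line 4x - 2y = -13


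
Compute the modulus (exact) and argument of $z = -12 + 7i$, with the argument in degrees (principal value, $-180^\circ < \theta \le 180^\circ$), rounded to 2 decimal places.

|z| = sqrt((-12)^2 + 7^2) = sqrt(193)
arg(z) = arctan(b/a) = arctan(7/-12) (quadrant-adjusted) = 149.74°


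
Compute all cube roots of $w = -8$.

|w| = 8, arg(w) = 180°
Root modulus = 8^(1/3) = 2
Root arguments: θ_k = (180° + 360°k)/3 for k = 0, 1, ..., 2
Roots: 1 + sqrt(3)i, -2, 1 - sqrt(3)i


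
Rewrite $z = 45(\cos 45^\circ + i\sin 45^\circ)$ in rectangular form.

a = r cos θ = 45 * sqrt(2)/2 = 45*sqrt(2)/2
b = r sin θ = 45 * sqrt(2)/2 = 45*sqrt(2)/2
z = 45*sqrt(2)/2 + (45*sqrt(2)/2)i


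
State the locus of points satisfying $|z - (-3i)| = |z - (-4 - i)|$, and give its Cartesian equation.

|z - z1| = |z - z2| means z is equidistant from z1 and z2,
i.e. the perpendicular bisector of the segment from (0, -3) to (-4, -1) (midpoint (-2, -2)).
With z = x + yi, square both sides:
(x - 0)^2 + (y - (-3))^2 = (x - (-4))^2 + (y - (-1))^2
The x^2 and y^2 terms cancel: -8x + 4y = 17 - 9 = 8
Simplify: 2x - y = -2
Locus: Perpendicular bisector of the segment from (0, -3) to (-4, -1): the line 2x - y = -2


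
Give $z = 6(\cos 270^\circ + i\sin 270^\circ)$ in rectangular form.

a = r cos θ = 6 * 0 = 0
b = r sin θ = 6 * -1 = -6
z = -6i


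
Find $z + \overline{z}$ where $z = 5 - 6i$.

z + conjugate(z) = (a + bi) + (a - bi) = 2a
= 2 * 5 = 10


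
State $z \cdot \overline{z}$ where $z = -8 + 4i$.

z * conjugate(z) = |z|^2 = a^2 + b^2
= (-8)^2 + 4^2 = 80


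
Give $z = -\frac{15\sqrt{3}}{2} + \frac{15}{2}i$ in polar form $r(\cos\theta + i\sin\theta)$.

r = |z| = sqrt(a^2 + b^2) = sqrt((-15*sqrt(3)/2)^2 + (15/2)^2) = sqrt(675/4 + 225/4) = sqrt(225) = 15
θ = arctan(b/a) = arctan(7.5/-12.9904) (quadrant-adjusted) = 150°
z = 15(cos 150° + i sin 150°)


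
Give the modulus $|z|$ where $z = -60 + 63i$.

|z| = sqrt(a^2 + b^2) = sqrt((-60)^2 + 63^2) = sqrt(7569) = 87


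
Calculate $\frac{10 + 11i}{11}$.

Divisor is real, so divide each part by 11:
= 10/11 + i


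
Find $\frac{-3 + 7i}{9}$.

Divisor is real, so divide each part by 9:
= -1/3 + (7/9)i


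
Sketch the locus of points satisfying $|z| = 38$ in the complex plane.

|z| = 38 means sqrt(x^2 + y^2) = 38
This is a circle of radius 38 centered at the origin


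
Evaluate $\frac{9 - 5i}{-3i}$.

Multiply numerator and denominator by conjugate (3i):
= (9 - 5i)(3i) / (0^2 + (-3)^2)
= (15 + 27i) / 9
Divide through by 3: (5 + 9i) / 3
= 5/3 + 3i


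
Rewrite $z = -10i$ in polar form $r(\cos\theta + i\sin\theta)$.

r = |z| = sqrt(a^2 + b^2) = sqrt((0)^2 + (-10)^2) = sqrt(0 + 100) = sqrt(100) = 10
a = 0 and b < 0, so z lies on the negative imaginary axis: θ = 270°
z = 10(cos 270° + i sin 270°)


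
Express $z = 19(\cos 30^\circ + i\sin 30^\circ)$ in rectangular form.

a = r cos θ = 19 * sqrt(3)/2 = 19*sqrt(3)/2
b = r sin θ = 19 * 1/2 = 19/2
z = 19*sqrt(3)/2 + (19/2)i


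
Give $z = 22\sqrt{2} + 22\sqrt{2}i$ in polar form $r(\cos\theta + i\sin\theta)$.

r = |z| = sqrt(a^2 + b^2) = sqrt((22*sqrt(2))^2 + (22*sqrt(2))^2) = sqrt(968 + 968) = sqrt(1936) = 44
θ = arctan(b/a) = arctan(31.1127/31.1127) (quadrant-adjusted) = 45°
z = 44(cos 45° + i sin 45°)


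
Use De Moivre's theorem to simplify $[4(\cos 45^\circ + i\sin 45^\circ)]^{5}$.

By De Moivre: z^n = r^n(cos(nθ) + i sin(nθ))
= 4^5(cos(5*45°) + i sin(5*45°))
= 1024(cos 225° + i sin 225°)
= -512*sqrt(2) - 512*sqrt(2)i


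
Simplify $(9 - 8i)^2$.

(a + bi)^2 = a^2 - b^2 + 2abi
= 9^2 - (-8)^2 + 2*9*(-8)i
= 17 - 144i


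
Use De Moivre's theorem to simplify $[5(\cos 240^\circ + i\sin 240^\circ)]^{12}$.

By De Moivre: z^n = r^n(cos(nθ) + i sin(nθ))
= 5^12(cos(12*240°) + i sin(12*240°))
= 244140625(cos 0° + i sin 0°)
= 244140625


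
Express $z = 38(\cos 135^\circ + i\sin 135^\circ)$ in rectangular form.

a = r cos θ = 38 * -sqrt(2)/2 = -19*sqrt(2)
b = r sin θ = 38 * sqrt(2)/2 = 19*sqrt(2)
z = -19*sqrt(2) + 19*sqrt(2)i


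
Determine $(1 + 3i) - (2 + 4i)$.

(1 - 2) + (3 - 4)i = -1 - i


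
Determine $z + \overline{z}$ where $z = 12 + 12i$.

z + conjugate(z) = (a + bi) + (a - bi) = 2a
= 2 * 12 = 24


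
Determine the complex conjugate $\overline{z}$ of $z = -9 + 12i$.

If z = a + bi, then conjugate(z) = a - bi
conjugate(-9 + 12i) = -9 - 12i


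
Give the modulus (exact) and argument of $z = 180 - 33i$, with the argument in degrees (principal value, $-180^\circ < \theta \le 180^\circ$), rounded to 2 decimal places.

|z| = sqrt(180^2 + (-33)^2) = 183
arg(z) = arctan(b/a) = arctan(-33/180) (quadrant-adjusted) = -10.39°


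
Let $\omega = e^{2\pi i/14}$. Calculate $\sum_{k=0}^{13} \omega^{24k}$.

Let ζ = ω^24 = e^(2πi·24/14). Since 14 ∤ 24, ζ ≠ 1.
Sum = Σ_{k=0}^{13} ζ^k = (ζ^14 - 1)/(ζ - 1) = (ω^{24·14} - 1)/(ζ - 1) = (1 - 1)/(ζ - 1) = 0


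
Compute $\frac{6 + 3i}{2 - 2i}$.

Multiply numerator and denominator by conjugate (2 + 2i):
= (6 + 3i)(2 + 2i) / (2^2 + (-2)^2)
= (6 + 18i) / 8
Divide through by 2: (3 + 9i) / 4
= 3/4 + (9/4)i


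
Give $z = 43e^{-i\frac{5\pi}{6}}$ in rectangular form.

a = r cos θ = 43 * -sqrt(3)/2 = -43*sqrt(3)/2
b = r sin θ = 43 * -1/2 = -43/2
z = -43*sqrt(3)/2 - (43/2)i


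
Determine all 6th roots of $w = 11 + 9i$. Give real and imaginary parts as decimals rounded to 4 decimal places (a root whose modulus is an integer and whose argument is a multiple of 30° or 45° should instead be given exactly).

|w| = sqrt(202) ≈ 14.212670, arg(w) ≈ 39.289407°
Root modulus = sqrt(202)^(1/6) ≈ 1.556369
Root arguments: θ_k = (arg(w) + 360°k)/6 for k = 0, 1, ..., 5
Compute each root as (root modulus)(cos θ_k + i sin θ_k) using full-precision intermediates, then round to 4 decimal places.
Roots: 1.5462 + 0.1775i, 0.6194 + 1.4278i, -0.9268 + 1.2503i, -1.5462 - 0.1775i, -0.6194 - 1.4278i, 0.9268 - 1.2503i


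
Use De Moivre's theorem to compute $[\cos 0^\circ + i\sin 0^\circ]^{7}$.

By De Moivre: z^n = r^n(cos(nθ) + i sin(nθ))
= 1^7(cos(7*0°) + i sin(7*0°))
= 1(cos 0° + i sin 0°)
= 1


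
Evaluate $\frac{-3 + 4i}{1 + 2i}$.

Multiply numerator and denominator by conjugate (1 - 2i):
= (-3 + 4i)(1 - 2i) / (1^2 + 2^2)
= (5 + 10i) / 5
= 1 + 2i


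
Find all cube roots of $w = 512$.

|w| = 512, arg(w) = 0°
Root modulus = 512^(1/3) = 8
Root arguments: θ_k = (0° + 360°k)/3 for k = 0, 1, ..., 2
Roots: 8, -4 + 4*sqrt(3)i, -4 - 4*sqrt(3)i


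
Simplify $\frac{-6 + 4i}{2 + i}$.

Multiply numerator and denominator by conjugate (2 - i):
= (-6 + 4i)(2 - i) / (2^2 + 1^2)
= (-8 + 14i) / 5
= -8/5 + (14/5)i


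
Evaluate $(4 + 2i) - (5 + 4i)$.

(4 - 5) + (2 - 4)i = -1 - 2i


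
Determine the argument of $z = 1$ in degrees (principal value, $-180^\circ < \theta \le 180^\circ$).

b = 0 and a > 0, so z lies on the positive real axis: θ = 0°


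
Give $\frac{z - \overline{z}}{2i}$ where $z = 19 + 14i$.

z - conjugate(z) = 2bi
(z - conjugate(z))/(2i) = 2bi/(2i) = b = 14


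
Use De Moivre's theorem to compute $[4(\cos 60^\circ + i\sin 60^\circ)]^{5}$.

By De Moivre: z^n = r^n(cos(nθ) + i sin(nθ))
= 4^5(cos(5*60°) + i sin(5*60°))
= 1024(cos 300° + i sin 300°)
= 512 - 512*sqrt(3)i


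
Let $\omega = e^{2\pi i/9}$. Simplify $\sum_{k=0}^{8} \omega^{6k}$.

Let ζ = ω^6 = e^(2πi·6/9). Since 9 ∤ 6, ζ ≠ 1.
Sum = Σ_{k=0}^{8} ζ^k = (ζ^9 - 1)/(ζ - 1) = (ω^{6·9} - 1)/(ζ - 1) = (1 - 1)/(ζ - 1) = 0


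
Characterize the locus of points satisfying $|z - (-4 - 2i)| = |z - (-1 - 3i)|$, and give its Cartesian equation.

|z - z1| = |z - z2| means z is equidistant from z1 and z2,
i.e. the perpendicular bisector of the segment from (-4, -2) to (-1, -3) (midpoint (-5/2, -5/2)).
With z = x + yi, square both sides:
(x - (-4))^2 + (y - (-2))^2 = (x - (-1))^2 + (y - (-3))^2
The x^2 and y^2 terms cancel: 6x + (-2)y = 10 - 20 = -10
Simplify: 3x - y = -5
Locus: Perpendicular bisector of the segment from (-4, -2) to (-1, -3): the line 3x - y = -5


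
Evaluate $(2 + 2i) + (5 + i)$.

(2 + 5) + (2 + 1)i = 7 + 3i


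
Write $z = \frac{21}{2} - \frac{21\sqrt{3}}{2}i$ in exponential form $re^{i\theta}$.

r = |z| = sqrt((21/2)^2 + (-21*sqrt(3)/2)^2) = sqrt(441/4 + 1323/4) = sqrt(441) = 21
θ = arctan(b/a) = arctan(-18.1865/10.5) (quadrant-adjusted) = -60° = -π/3
z = 21e^(-i*π/3)


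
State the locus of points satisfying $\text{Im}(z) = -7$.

Im(z) = y where z = x + yi; the equation y = -7 is satisfied by all points with that y-coordinate
Locus: Horizontal line y = -7


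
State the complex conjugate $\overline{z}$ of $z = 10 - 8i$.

If z = a + bi, then conjugate(z) = a - bi
conjugate(10 - 8i) = 10 + 8i


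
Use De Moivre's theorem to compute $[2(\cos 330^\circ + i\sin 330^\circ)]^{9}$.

By De Moivre: z^n = r^n(cos(nθ) + i sin(nθ))
= 2^9(cos(9*330°) + i sin(9*330°))
= 512(cos 90° + i sin 90°)
= 512i


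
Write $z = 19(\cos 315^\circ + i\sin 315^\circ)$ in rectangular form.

a = r cos θ = 19 * sqrt(2)/2 = 19*sqrt(2)/2
b = r sin θ = 19 * -sqrt(2)/2 = -19*sqrt(2)/2
z = 19*sqrt(2)/2 - (19*sqrt(2)/2)i


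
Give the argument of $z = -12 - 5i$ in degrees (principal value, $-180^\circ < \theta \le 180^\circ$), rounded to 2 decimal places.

θ = arctan(b/a) = arctan(-5/-12) (quadrant-adjusted) = -157.38°


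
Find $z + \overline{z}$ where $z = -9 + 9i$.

z + conjugate(z) = (a + bi) + (a - bi) = 2a
= 2 * (-9) = -18


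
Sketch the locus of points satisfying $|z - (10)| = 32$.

|z - z0| = r describes a circle centered at z0 with radius r
Here z0 = 10 and r = 32
Locus: Circle centered at (10, 0) with radius 32


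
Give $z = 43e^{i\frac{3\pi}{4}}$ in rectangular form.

a = r cos θ = 43 * -sqrt(2)/2 = -43*sqrt(2)/2
b = r sin θ = 43 * sqrt(2)/2 = 43*sqrt(2)/2
z = -43*sqrt(2)/2 + (43*sqrt(2)/2)i


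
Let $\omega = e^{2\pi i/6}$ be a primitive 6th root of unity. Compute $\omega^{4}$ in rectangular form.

ω^4 = e^(2πi·4/6) = e^(i·4π/3)
= cos(4π/3) + i sin(4π/3)
= -1/2 - (sqrt(3)/2)i


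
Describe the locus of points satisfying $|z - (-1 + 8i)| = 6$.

|z - z0| = r describes a circle centered at z0 with radius r
Here z0 = -1 + 8i and r = 6
Locus: Circle centered at (-1, 8) with radius 6


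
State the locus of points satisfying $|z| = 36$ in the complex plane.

|z| = 36 means sqrt(x^2 + y^2) = 36
This is a circle of radius 36 centered at the origin


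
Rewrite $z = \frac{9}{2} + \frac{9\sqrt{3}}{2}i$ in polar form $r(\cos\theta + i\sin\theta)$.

r = |z| = sqrt(a^2 + b^2) = sqrt((9/2)^2 + (9*sqrt(3)/2)^2) = sqrt(81/4 + 243/4) = sqrt(81) = 9
θ = arctan(b/a) = arctan(7.7942/4.5) (quadrant-adjusted) = 60°
z = 9(cos 60° + i sin 60°)


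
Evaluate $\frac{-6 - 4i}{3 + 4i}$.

Multiply numerator and denominator by conjugate (3 - 4i):
= (-6 - 4i)(3 - 4i) / (3^2 + 4^2)
= (-34 + 12i) / 25
= -34/25 + (12/25)i


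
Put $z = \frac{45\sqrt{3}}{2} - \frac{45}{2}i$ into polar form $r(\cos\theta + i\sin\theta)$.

r = |z| = sqrt(a^2 + b^2) = sqrt((45*sqrt(3)/2)^2 + (-45/2)^2) = sqrt(6075/4 + 2025/4) = sqrt(2025) = 45
θ = arctan(b/a) = arctan(-22.5/38.9711) (quadrant-adjusted) = 330°
z = 45(cos 330° + i sin 330°)


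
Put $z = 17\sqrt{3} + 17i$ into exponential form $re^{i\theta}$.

r = |z| = sqrt((17*sqrt(3))^2 + (17)^2) = sqrt(867 + 289) = sqrt(1156) = 34
θ = arctan(b/a) = arctan(17/29.4449) (quadrant-adjusted) = 30° = π/6
z = 34e^(i*π/6)


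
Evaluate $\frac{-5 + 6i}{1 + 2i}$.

Multiply numerator and denominator by conjugate (1 - 2i):
= (-5 + 6i)(1 - 2i) / (1^2 + 2^2)
= (7 + 16i) / 5
= 7/5 + (16/5)i


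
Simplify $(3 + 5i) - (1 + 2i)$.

(3 - 1) + (5 - 2)i = 2 + 3i


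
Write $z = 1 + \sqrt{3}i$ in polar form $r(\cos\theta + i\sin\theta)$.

r = |z| = sqrt(a^2 + b^2) = sqrt((1)^2 + (sqrt(3))^2) = sqrt(1 + 3) = sqrt(4) = 2
θ = arctan(b/a) = arctan(1.7321/1) (quadrant-adjusted) = 60°
z = 2(cos 60° + i sin 60°)


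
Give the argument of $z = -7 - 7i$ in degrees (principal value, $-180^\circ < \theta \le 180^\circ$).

θ = arctan(b/a) = arctan(-7/-7) (quadrant-adjusted) = -135°


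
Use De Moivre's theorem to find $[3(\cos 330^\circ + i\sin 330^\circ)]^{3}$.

By De Moivre: z^n = r^n(cos(nθ) + i sin(nθ))
= 3^3(cos(3*330°) + i sin(3*330°))
= 27(cos 270° + i sin 270°)
= -27i


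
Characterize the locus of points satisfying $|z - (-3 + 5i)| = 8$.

|z - z0| = r describes a circle centered at z0 with radius r
Here z0 = -3 + 5i and r = 8
Locus: Circle centered at (-3, 5) with radius 8


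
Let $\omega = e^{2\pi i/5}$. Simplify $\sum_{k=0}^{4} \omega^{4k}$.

Let ζ = ω^4 = e^(2πi·4/5). Since 5 ∤ 4, ζ ≠ 1.
Sum = Σ_{k=0}^{4} ζ^k = (ζ^5 - 1)/(ζ - 1) = (ω^{4·5} - 1)/(ζ - 1) = (1 - 1)/(ζ - 1) = 0


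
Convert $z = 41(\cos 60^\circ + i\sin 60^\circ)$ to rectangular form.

a = r cos θ = 41 * 1/2 = 41/2
b = r sin θ = 41 * sqrt(3)/2 = 41*sqrt(3)/2
z = 41/2 + (41*sqrt(3)/2)i


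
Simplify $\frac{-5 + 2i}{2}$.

Divisor is real, so divide each part by 2:
= -5/2 + i


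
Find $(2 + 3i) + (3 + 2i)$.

(2 + 3) + (3 + 2)i = 5 + 5i


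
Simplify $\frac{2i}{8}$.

Divisor is real, so divide each part by 8:
= 0 + (1/4)i


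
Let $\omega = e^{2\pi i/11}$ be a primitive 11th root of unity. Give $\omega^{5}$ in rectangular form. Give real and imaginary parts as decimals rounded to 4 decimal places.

ω^5 = e^(2πi·5/11) = e^(i·10π/11)
= cos(10π/11) + i sin(10π/11)
= -0.9595 + 0.2817i


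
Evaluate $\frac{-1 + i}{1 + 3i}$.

Multiply numerator and denominator by conjugate (1 - 3i):
= (-1 + i)(1 - 3i) / (1^2 + 3^2)
= (2 + 4i) / 10
Divide through by 2: (1 + 2i) / 5
= 1/5 + (2/5)i


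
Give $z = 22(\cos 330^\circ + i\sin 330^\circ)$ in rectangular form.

a = r cos θ = 22 * sqrt(3)/2 = 11*sqrt(3)
b = r sin θ = 22 * -1/2 = -11
z = 11*sqrt(3) - 11i


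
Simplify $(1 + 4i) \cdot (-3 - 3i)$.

(a1*a2 - b1*b2) + (a1*b2 + b1*a2)i
= (-3 - (-12)) + (-3 + (-12))i
= 9 - 15i


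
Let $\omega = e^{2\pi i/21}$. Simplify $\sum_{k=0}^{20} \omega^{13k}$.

Let ζ = ω^13 = e^(2πi·13/21). Since 21 ∤ 13, ζ ≠ 1.
Sum = Σ_{k=0}^{20} ζ^k = (ζ^21 - 1)/(ζ - 1) = (ω^{13·21} - 1)/(ζ - 1) = (1 - 1)/(ζ - 1) = 0


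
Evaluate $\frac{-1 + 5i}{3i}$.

Multiply numerator and denominator by conjugate (-3i):
= (-1 + 5i)(-3i) / (0^2 + 3^2)
= (15 + 3i) / 9
Divide through by 3: (5 + i) / 3
= 5/3 + (1/3)i


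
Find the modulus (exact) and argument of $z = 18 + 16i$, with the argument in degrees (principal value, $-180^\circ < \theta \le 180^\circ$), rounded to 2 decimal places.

|z| = sqrt(18^2 + 16^2) = sqrt(580)
arg(z) = arctan(b/a) = arctan(16/18) (quadrant-adjusted) = 41.63°


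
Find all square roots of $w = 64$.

|w| = 64, arg(w) = 0°
Root modulus = 64^(1/2) = 8
Root arguments: θ_k = (0° + 360°k)/2 for k = 0, 1, ..., 1
Roots: 8, -8


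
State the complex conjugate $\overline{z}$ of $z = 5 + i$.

If z = a + bi, then conjugate(z) = a - bi
conjugate(5 + i) = 5 - i


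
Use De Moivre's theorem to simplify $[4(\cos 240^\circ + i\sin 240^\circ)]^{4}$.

By De Moivre: z^n = r^n(cos(nθ) + i sin(nθ))
= 4^4(cos(4*240°) + i sin(4*240°))
= 256(cos 240° + i sin 240°)
= -128 - 128*sqrt(3)i


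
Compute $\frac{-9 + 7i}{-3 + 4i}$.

Multiply numerator and denominator by conjugate (-3 - 4i):
= (-9 + 7i)(-3 - 4i) / ((-3)^2 + 4^2)
= (55 + 15i) / 25
Divide through by 5: (11 + 3i) / 5
= 11/5 + (3/5)i


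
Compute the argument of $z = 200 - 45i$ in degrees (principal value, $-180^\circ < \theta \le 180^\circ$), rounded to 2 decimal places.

θ = arctan(b/a) = arctan(-45/200) (quadrant-adjusted) = -12.68°


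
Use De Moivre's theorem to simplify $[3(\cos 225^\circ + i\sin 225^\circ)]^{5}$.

By De Moivre: z^n = r^n(cos(nθ) + i sin(nθ))
= 3^5(cos(5*225°) + i sin(5*225°))
= 243(cos 45° + i sin 45°)
= 243*sqrt(2)/2 + (243*sqrt(2)/2)i


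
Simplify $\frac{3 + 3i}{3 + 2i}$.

Multiply numerator and denominator by conjugate (3 - 2i):
= (3 + 3i)(3 - 2i) / (3^2 + 2^2)
= (15 + 3i) / 13
= 15/13 + (3/13)i


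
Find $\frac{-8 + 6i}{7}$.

Divisor is real, so divide each part by 7:
= -8/7 + (6/7)i


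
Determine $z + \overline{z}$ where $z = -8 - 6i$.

z + conjugate(z) = (a + bi) + (a - bi) = 2a
= 2 * (-8) = -16


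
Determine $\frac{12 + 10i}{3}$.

Divisor is real, so divide each part by 3:
= 4 + (10/3)i


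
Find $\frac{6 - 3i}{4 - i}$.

Multiply numerator and denominator by conjugate (4 + i):
= (6 - 3i)(4 + i) / (4^2 + (-1)^2)
= (27 - 6i) / 17
= 27/17 - (6/17)i


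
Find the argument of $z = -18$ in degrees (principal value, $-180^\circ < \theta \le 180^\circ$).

b = 0 and a < 0, so z lies on the negative real axis: θ = 180°


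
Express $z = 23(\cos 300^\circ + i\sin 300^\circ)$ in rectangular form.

a = r cos θ = 23 * 1/2 = 23/2
b = r sin θ = 23 * -sqrt(3)/2 = -23*sqrt(3)/2
z = 23/2 - (23*sqrt(3)/2)i


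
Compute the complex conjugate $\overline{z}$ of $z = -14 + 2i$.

If z = a + bi, then conjugate(z) = a - bi
conjugate(-14 + 2i) = -14 - 2i


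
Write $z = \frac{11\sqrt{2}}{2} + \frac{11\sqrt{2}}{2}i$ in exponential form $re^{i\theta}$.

r = |z| = sqrt((11*sqrt(2)/2)^2 + (11*sqrt(2)/2)^2) = sqrt(121/2 + 121/2) = sqrt(121) = 11
θ = arctan(b/a) = arctan(7.7782/7.7782) (quadrant-adjusted) = 45° = π/4
z = 11e^(i*π/4)


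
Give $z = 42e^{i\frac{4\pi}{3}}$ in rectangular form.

a = r cos θ = 42 * -1/2 = -21
b = r sin θ = 42 * -sqrt(3)/2 = -21*sqrt(3)
z = -21 - 21*sqrt(3)i


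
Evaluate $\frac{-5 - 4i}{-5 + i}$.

Multiply numerator and denominator by conjugate (-5 - i):
= (-5 - 4i)(-5 - i) / ((-5)^2 + 1^2)
= (21 + 25i) / 26
= 21/26 + (25/26)i


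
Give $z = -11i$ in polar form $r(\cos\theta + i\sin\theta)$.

r = |z| = sqrt(a^2 + b^2) = sqrt((0)^2 + (-11)^2) = sqrt(0 + 121) = sqrt(121) = 11
a = 0 and b < 0, so z lies on the negative imaginary axis: θ = 270°
z = 11(cos 270° + i sin 270°)


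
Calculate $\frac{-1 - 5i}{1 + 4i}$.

Multiply numerator and denominator by conjugate (1 - 4i):
= (-1 - 5i)(1 - 4i) / (1^2 + 4^2)
= (-21 - i) / 17
= -21/17 - (1/17)i


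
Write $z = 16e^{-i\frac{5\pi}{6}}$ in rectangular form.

a = r cos θ = 16 * -sqrt(3)/2 = -8*sqrt(3)
b = r sin θ = 16 * -1/2 = -8
z = -8*sqrt(3) - 8i


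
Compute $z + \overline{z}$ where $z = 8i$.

z + conjugate(z) = (a + bi) + (a - bi) = 2a
= 2 * 0 = 0


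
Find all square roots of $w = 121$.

|w| = 121, arg(w) = 0°
Root modulus = 121^(1/2) = 11
Root arguments: θ_k = (0° + 360°k)/2 for k = 0, 1, ..., 1
Roots: 11, -11


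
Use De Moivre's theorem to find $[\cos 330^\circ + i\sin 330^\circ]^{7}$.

By De Moivre: z^n = r^n(cos(nθ) + i sin(nθ))
= 1^7(cos(7*330°) + i sin(7*330°))
= 1(cos 150° + i sin 150°)
= -sqrt(3)/2 + (1/2)i


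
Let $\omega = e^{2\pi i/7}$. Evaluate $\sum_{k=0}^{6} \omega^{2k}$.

Let ζ = ω^2 = e^(2πi·2/7). Since 7 ∤ 2, ζ ≠ 1.
Sum = Σ_{k=0}^{6} ζ^k = (ζ^7 - 1)/(ζ - 1) = (ω^{2·7} - 1)/(ζ - 1) = (1 - 1)/(ζ - 1) = 0


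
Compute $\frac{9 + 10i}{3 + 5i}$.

Multiply numerator and denominator by conjugate (3 - 5i):
= (9 + 10i)(3 - 5i) / (3^2 + 5^2)
= (77 - 15i) / 34
= 77/34 - (15/34)i


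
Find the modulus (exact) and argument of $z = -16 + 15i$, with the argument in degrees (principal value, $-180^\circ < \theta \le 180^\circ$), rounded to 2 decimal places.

|z| = sqrt((-16)^2 + 15^2) = sqrt(481)
arg(z) = arctan(b/a) = arctan(15/-16) (quadrant-adjusted) = 136.85°


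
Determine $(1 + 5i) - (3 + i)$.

(1 - 3) + (5 - 1)i = -2 + 4i


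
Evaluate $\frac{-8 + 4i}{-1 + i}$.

Multiply numerator and denominator by conjugate (-1 - i):
= (-8 + 4i)(-1 - i) / ((-1)^2 + 1^2)
= (12 + 4i) / 2
= 6 + 2i


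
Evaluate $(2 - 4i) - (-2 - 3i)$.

(2 - (-2)) + (-4 - (-3))i = 4 - i


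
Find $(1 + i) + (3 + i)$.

(1 + 3) + (1 + 1)i = 4 + 2i


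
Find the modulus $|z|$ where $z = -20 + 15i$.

|z| = sqrt(a^2 + b^2) = sqrt((-20)^2 + 15^2) = sqrt(625) = 25


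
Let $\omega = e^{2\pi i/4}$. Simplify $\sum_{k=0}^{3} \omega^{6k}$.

Let ζ = ω^6 = e^(2πi·6/4). Since 4 ∤ 6, ζ ≠ 1.
Sum = Σ_{k=0}^{3} ζ^k = (ζ^4 - 1)/(ζ - 1) = (ω^{6·4} - 1)/(ζ - 1) = (1 - 1)/(ζ - 1) = 0


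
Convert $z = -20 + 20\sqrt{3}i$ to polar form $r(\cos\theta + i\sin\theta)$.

r = |z| = sqrt(a^2 + b^2) = sqrt((-20)^2 + (20*sqrt(3))^2) = sqrt(400 + 1200) = sqrt(1600) = 40
θ = arctan(b/a) = arctan(34.641/-20) (quadrant-adjusted) = 120°
z = 40(cos 120° + i sin 120°)


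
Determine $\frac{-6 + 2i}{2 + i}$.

Multiply numerator and denominator by conjugate (2 - i):
= (-6 + 2i)(2 - i) / (2^2 + 1^2)
= (-10 + 10i) / 5
= -2 + 2i


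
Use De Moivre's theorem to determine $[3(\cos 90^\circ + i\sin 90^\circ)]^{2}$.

By De Moivre: z^n = r^n(cos(nθ) + i sin(nθ))
= 3^2(cos(2*90°) + i sin(2*90°))
= 9(cos 180° + i sin 180°)
= -9


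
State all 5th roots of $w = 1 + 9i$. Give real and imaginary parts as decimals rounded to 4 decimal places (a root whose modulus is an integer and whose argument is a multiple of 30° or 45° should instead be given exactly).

|w| = sqrt(82) ≈ 9.055385, arg(w) ≈ 83.659808°
Root modulus = sqrt(82)^(1/5) ≈ 1.553751
Root arguments: θ_k = (arg(w) + 360°k)/5 for k = 0, 1, ..., 4
Compute each root as (root modulus)(cos θ_k + i sin θ_k) using full-precision intermediates, then round to 4 decimal places.
Roots: 1.4880 + 0.4473i, 0.0344 + 1.5534i, -1.4667 + 0.5127i, -0.9409 - 1.2365i, 0.8852 - 1.2769i


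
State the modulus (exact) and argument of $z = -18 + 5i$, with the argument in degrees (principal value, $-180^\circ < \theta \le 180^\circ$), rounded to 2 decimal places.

|z| = sqrt((-18)^2 + 5^2) = sqrt(349)
arg(z) = arctan(b/a) = arctan(5/-18) (quadrant-adjusted) = 164.48°


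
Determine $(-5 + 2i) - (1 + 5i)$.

(-5 - 1) + (2 - 5)i = -6 - 3i


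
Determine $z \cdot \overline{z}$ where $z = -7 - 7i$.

z * conjugate(z) = |z|^2 = a^2 + b^2
= (-7)^2 + (-7)^2 = 98


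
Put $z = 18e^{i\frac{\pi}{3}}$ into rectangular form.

a = r cos θ = 18 * 1/2 = 9
b = r sin θ = 18 * sqrt(3)/2 = 9*sqrt(3)
z = 9 + 9*sqrt(3)i


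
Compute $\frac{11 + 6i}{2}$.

Divisor is real, so divide each part by 2:
= 11/2 + 3i


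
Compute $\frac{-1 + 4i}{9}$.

Divisor is real, so divide each part by 9:
= -1/9 + (4/9)i


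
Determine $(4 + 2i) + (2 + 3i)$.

(4 + 2) + (2 + 3)i = 6 + 5i


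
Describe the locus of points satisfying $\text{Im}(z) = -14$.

Im(z) = y where z = x + yi; the equation y = -14 is satisfied by all points with that y-coordinate
Locus: Horizontal line y = -14


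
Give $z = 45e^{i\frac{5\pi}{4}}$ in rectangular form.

a = r cos θ = 45 * -sqrt(2)/2 = -45*sqrt(2)/2
b = r sin θ = 45 * -sqrt(2)/2 = -45*sqrt(2)/2
z = -45*sqrt(2)/2 - (45*sqrt(2)/2)i


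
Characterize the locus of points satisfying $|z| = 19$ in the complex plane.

|z| = 19 means sqrt(x^2 + y^2) = 19
This is a circle of radius 19 centered at the origin


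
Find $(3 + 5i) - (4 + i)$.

(3 - 4) + (5 - 1)i = -1 + 4i


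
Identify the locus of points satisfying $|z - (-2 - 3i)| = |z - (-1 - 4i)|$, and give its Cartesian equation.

|z - z1| = |z - z2| means z is equidistant from z1 and z2,
i.e. the perpendicular bisector of the segment from (-2, -3) to (-1, -4) (midpoint (-3/2, -7/2)).
With z = x + yi, square both sides:
(x - (-2))^2 + (y - (-3))^2 = (x - (-1))^2 + (y - (-4))^2
The x^2 and y^2 terms cancel: 2x + (-2)y = 17 - 13 = 4
Simplify: x - y = 2
Locus: Perpendicular bisector of the segment from (-2, -3) to (-1, -4): the line x - y = 2


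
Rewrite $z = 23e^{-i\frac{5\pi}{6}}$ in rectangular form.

a = r cos θ = 23 * -sqrt(3)/2 = -23*sqrt(3)/2
b = r sin θ = 23 * -1/2 = -23/2
z = -23*sqrt(3)/2 - (23/2)i


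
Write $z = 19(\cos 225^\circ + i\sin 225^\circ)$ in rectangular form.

a = r cos θ = 19 * -sqrt(2)/2 = -19*sqrt(2)/2
b = r sin θ = 19 * -sqrt(2)/2 = -19*sqrt(2)/2
z = -19*sqrt(2)/2 - (19*sqrt(2)/2)i


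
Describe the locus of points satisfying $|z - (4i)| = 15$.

|z - z0| = r describes a circle centered at z0 with radius r
Here z0 = 4i and r = 15
Locus: Circle centered at (0, 4) with radius 15


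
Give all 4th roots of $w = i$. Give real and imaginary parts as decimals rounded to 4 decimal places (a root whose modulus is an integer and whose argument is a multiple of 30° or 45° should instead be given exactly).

|w| = 1, arg(w) = 90°
Root modulus = 1^(1/4) = 1
Root arguments: θ_k = (90° + 360°k)/4 for k = 0, 1, ..., 3
Compute each root as (root modulus)(cos θ_k + i sin θ_k) using full-precision intermediates, then round to 4 decimal places.
Roots: 0.9239 + 0.3827i, -0.3827 + 0.9239i, -0.9239 - 0.3827i, 0.3827 - 0.9239i


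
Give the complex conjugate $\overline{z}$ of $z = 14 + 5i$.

If z = a + bi, then conjugate(z) = a - bi
conjugate(14 + 5i) = 14 - 5i


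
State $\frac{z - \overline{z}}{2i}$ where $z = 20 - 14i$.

z - conjugate(z) = 2bi
(z - conjugate(z))/(2i) = 2bi/(2i) = b = -14
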